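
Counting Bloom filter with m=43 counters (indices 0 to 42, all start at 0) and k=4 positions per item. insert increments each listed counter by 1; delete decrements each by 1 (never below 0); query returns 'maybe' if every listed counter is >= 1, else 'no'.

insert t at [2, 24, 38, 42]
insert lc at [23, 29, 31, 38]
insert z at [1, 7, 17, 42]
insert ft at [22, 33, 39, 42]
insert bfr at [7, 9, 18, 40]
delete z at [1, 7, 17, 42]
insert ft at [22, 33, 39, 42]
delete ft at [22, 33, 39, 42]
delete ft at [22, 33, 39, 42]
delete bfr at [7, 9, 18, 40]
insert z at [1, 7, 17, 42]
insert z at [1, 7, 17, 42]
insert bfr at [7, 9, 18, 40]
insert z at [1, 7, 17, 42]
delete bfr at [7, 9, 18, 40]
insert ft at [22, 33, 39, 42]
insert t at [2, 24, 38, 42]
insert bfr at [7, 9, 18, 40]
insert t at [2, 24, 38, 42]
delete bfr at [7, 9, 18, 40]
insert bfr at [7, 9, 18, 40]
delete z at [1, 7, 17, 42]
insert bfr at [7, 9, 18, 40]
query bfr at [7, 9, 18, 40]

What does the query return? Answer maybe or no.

Step 1: insert t at [2, 24, 38, 42] -> counters=[0,0,1,0,0,0,0,0,0,0,0,0,0,0,0,0,0,0,0,0,0,0,0,0,1,0,0,0,0,0,0,0,0,0,0,0,0,0,1,0,0,0,1]
Step 2: insert lc at [23, 29, 31, 38] -> counters=[0,0,1,0,0,0,0,0,0,0,0,0,0,0,0,0,0,0,0,0,0,0,0,1,1,0,0,0,0,1,0,1,0,0,0,0,0,0,2,0,0,0,1]
Step 3: insert z at [1, 7, 17, 42] -> counters=[0,1,1,0,0,0,0,1,0,0,0,0,0,0,0,0,0,1,0,0,0,0,0,1,1,0,0,0,0,1,0,1,0,0,0,0,0,0,2,0,0,0,2]
Step 4: insert ft at [22, 33, 39, 42] -> counters=[0,1,1,0,0,0,0,1,0,0,0,0,0,0,0,0,0,1,0,0,0,0,1,1,1,0,0,0,0,1,0,1,0,1,0,0,0,0,2,1,0,0,3]
Step 5: insert bfr at [7, 9, 18, 40] -> counters=[0,1,1,0,0,0,0,2,0,1,0,0,0,0,0,0,0,1,1,0,0,0,1,1,1,0,0,0,0,1,0,1,0,1,0,0,0,0,2,1,1,0,3]
Step 6: delete z at [1, 7, 17, 42] -> counters=[0,0,1,0,0,0,0,1,0,1,0,0,0,0,0,0,0,0,1,0,0,0,1,1,1,0,0,0,0,1,0,1,0,1,0,0,0,0,2,1,1,0,2]
Step 7: insert ft at [22, 33, 39, 42] -> counters=[0,0,1,0,0,0,0,1,0,1,0,0,0,0,0,0,0,0,1,0,0,0,2,1,1,0,0,0,0,1,0,1,0,2,0,0,0,0,2,2,1,0,3]
Step 8: delete ft at [22, 33, 39, 42] -> counters=[0,0,1,0,0,0,0,1,0,1,0,0,0,0,0,0,0,0,1,0,0,0,1,1,1,0,0,0,0,1,0,1,0,1,0,0,0,0,2,1,1,0,2]
Step 9: delete ft at [22, 33, 39, 42] -> counters=[0,0,1,0,0,0,0,1,0,1,0,0,0,0,0,0,0,0,1,0,0,0,0,1,1,0,0,0,0,1,0,1,0,0,0,0,0,0,2,0,1,0,1]
Step 10: delete bfr at [7, 9, 18, 40] -> counters=[0,0,1,0,0,0,0,0,0,0,0,0,0,0,0,0,0,0,0,0,0,0,0,1,1,0,0,0,0,1,0,1,0,0,0,0,0,0,2,0,0,0,1]
Step 11: insert z at [1, 7, 17, 42] -> counters=[0,1,1,0,0,0,0,1,0,0,0,0,0,0,0,0,0,1,0,0,0,0,0,1,1,0,0,0,0,1,0,1,0,0,0,0,0,0,2,0,0,0,2]
Step 12: insert z at [1, 7, 17, 42] -> counters=[0,2,1,0,0,0,0,2,0,0,0,0,0,0,0,0,0,2,0,0,0,0,0,1,1,0,0,0,0,1,0,1,0,0,0,0,0,0,2,0,0,0,3]
Step 13: insert bfr at [7, 9, 18, 40] -> counters=[0,2,1,0,0,0,0,3,0,1,0,0,0,0,0,0,0,2,1,0,0,0,0,1,1,0,0,0,0,1,0,1,0,0,0,0,0,0,2,0,1,0,3]
Step 14: insert z at [1, 7, 17, 42] -> counters=[0,3,1,0,0,0,0,4,0,1,0,0,0,0,0,0,0,3,1,0,0,0,0,1,1,0,0,0,0,1,0,1,0,0,0,0,0,0,2,0,1,0,4]
Step 15: delete bfr at [7, 9, 18, 40] -> counters=[0,3,1,0,0,0,0,3,0,0,0,0,0,0,0,0,0,3,0,0,0,0,0,1,1,0,0,0,0,1,0,1,0,0,0,0,0,0,2,0,0,0,4]
Step 16: insert ft at [22, 33, 39, 42] -> counters=[0,3,1,0,0,0,0,3,0,0,0,0,0,0,0,0,0,3,0,0,0,0,1,1,1,0,0,0,0,1,0,1,0,1,0,0,0,0,2,1,0,0,5]
Step 17: insert t at [2, 24, 38, 42] -> counters=[0,3,2,0,0,0,0,3,0,0,0,0,0,0,0,0,0,3,0,0,0,0,1,1,2,0,0,0,0,1,0,1,0,1,0,0,0,0,3,1,0,0,6]
Step 18: insert bfr at [7, 9, 18, 40] -> counters=[0,3,2,0,0,0,0,4,0,1,0,0,0,0,0,0,0,3,1,0,0,0,1,1,2,0,0,0,0,1,0,1,0,1,0,0,0,0,3,1,1,0,6]
Step 19: insert t at [2, 24, 38, 42] -> counters=[0,3,3,0,0,0,0,4,0,1,0,0,0,0,0,0,0,3,1,0,0,0,1,1,3,0,0,0,0,1,0,1,0,1,0,0,0,0,4,1,1,0,7]
Step 20: delete bfr at [7, 9, 18, 40] -> counters=[0,3,3,0,0,0,0,3,0,0,0,0,0,0,0,0,0,3,0,0,0,0,1,1,3,0,0,0,0,1,0,1,0,1,0,0,0,0,4,1,0,0,7]
Step 21: insert bfr at [7, 9, 18, 40] -> counters=[0,3,3,0,0,0,0,4,0,1,0,0,0,0,0,0,0,3,1,0,0,0,1,1,3,0,0,0,0,1,0,1,0,1,0,0,0,0,4,1,1,0,7]
Step 22: delete z at [1, 7, 17, 42] -> counters=[0,2,3,0,0,0,0,3,0,1,0,0,0,0,0,0,0,2,1,0,0,0,1,1,3,0,0,0,0,1,0,1,0,1,0,0,0,0,4,1,1,0,6]
Step 23: insert bfr at [7, 9, 18, 40] -> counters=[0,2,3,0,0,0,0,4,0,2,0,0,0,0,0,0,0,2,2,0,0,0,1,1,3,0,0,0,0,1,0,1,0,1,0,0,0,0,4,1,2,0,6]
Query bfr: check counters[7]=4 counters[9]=2 counters[18]=2 counters[40]=2 -> maybe

Answer: maybe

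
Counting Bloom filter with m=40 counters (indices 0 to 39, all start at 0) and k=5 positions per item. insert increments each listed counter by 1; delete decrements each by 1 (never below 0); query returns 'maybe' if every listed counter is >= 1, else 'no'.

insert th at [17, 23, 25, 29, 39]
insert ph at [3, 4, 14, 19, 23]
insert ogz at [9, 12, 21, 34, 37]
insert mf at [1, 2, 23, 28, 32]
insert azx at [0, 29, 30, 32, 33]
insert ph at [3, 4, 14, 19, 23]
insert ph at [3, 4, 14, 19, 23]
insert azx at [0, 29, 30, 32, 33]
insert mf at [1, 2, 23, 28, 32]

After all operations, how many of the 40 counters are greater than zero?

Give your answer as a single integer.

Step 1: insert th at [17, 23, 25, 29, 39] -> counters=[0,0,0,0,0,0,0,0,0,0,0,0,0,0,0,0,0,1,0,0,0,0,0,1,0,1,0,0,0,1,0,0,0,0,0,0,0,0,0,1]
Step 2: insert ph at [3, 4, 14, 19, 23] -> counters=[0,0,0,1,1,0,0,0,0,0,0,0,0,0,1,0,0,1,0,1,0,0,0,2,0,1,0,0,0,1,0,0,0,0,0,0,0,0,0,1]
Step 3: insert ogz at [9, 12, 21, 34, 37] -> counters=[0,0,0,1,1,0,0,0,0,1,0,0,1,0,1,0,0,1,0,1,0,1,0,2,0,1,0,0,0,1,0,0,0,0,1,0,0,1,0,1]
Step 4: insert mf at [1, 2, 23, 28, 32] -> counters=[0,1,1,1,1,0,0,0,0,1,0,0,1,0,1,0,0,1,0,1,0,1,0,3,0,1,0,0,1,1,0,0,1,0,1,0,0,1,0,1]
Step 5: insert azx at [0, 29, 30, 32, 33] -> counters=[1,1,1,1,1,0,0,0,0,1,0,0,1,0,1,0,0,1,0,1,0,1,0,3,0,1,0,0,1,2,1,0,2,1,1,0,0,1,0,1]
Step 6: insert ph at [3, 4, 14, 19, 23] -> counters=[1,1,1,2,2,0,0,0,0,1,0,0,1,0,2,0,0,1,0,2,0,1,0,4,0,1,0,0,1,2,1,0,2,1,1,0,0,1,0,1]
Step 7: insert ph at [3, 4, 14, 19, 23] -> counters=[1,1,1,3,3,0,0,0,0,1,0,0,1,0,3,0,0,1,0,3,0,1,0,5,0,1,0,0,1,2,1,0,2,1,1,0,0,1,0,1]
Step 8: insert azx at [0, 29, 30, 32, 33] -> counters=[2,1,1,3,3,0,0,0,0,1,0,0,1,0,3,0,0,1,0,3,0,1,0,5,0,1,0,0,1,3,2,0,3,2,1,0,0,1,0,1]
Step 9: insert mf at [1, 2, 23, 28, 32] -> counters=[2,2,2,3,3,0,0,0,0,1,0,0,1,0,3,0,0,1,0,3,0,1,0,6,0,1,0,0,2,3,2,0,4,2,1,0,0,1,0,1]
Final counters=[2,2,2,3,3,0,0,0,0,1,0,0,1,0,3,0,0,1,0,3,0,1,0,6,0,1,0,0,2,3,2,0,4,2,1,0,0,1,0,1] -> 21 nonzero

Answer: 21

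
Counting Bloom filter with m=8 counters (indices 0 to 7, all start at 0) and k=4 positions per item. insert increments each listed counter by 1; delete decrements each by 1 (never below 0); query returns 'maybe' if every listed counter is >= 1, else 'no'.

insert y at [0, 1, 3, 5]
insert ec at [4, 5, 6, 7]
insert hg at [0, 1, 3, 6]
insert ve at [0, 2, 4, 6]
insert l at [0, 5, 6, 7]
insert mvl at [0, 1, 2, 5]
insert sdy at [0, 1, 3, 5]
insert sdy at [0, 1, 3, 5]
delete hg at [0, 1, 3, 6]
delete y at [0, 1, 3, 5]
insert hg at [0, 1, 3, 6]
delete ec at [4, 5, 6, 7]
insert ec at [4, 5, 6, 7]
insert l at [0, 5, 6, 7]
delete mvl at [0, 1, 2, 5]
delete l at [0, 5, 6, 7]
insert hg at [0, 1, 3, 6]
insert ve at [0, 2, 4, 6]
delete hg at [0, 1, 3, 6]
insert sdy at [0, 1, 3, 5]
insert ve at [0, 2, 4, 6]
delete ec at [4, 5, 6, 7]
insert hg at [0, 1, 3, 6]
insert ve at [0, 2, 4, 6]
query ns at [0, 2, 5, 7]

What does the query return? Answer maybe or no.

Answer: maybe

Derivation:
Step 1: insert y at [0, 1, 3, 5] -> counters=[1,1,0,1,0,1,0,0]
Step 2: insert ec at [4, 5, 6, 7] -> counters=[1,1,0,1,1,2,1,1]
Step 3: insert hg at [0, 1, 3, 6] -> counters=[2,2,0,2,1,2,2,1]
Step 4: insert ve at [0, 2, 4, 6] -> counters=[3,2,1,2,2,2,3,1]
Step 5: insert l at [0, 5, 6, 7] -> counters=[4,2,1,2,2,3,4,2]
Step 6: insert mvl at [0, 1, 2, 5] -> counters=[5,3,2,2,2,4,4,2]
Step 7: insert sdy at [0, 1, 3, 5] -> counters=[6,4,2,3,2,5,4,2]
Step 8: insert sdy at [0, 1, 3, 5] -> counters=[7,5,2,4,2,6,4,2]
Step 9: delete hg at [0, 1, 3, 6] -> counters=[6,4,2,3,2,6,3,2]
Step 10: delete y at [0, 1, 3, 5] -> counters=[5,3,2,2,2,5,3,2]
Step 11: insert hg at [0, 1, 3, 6] -> counters=[6,4,2,3,2,5,4,2]
Step 12: delete ec at [4, 5, 6, 7] -> counters=[6,4,2,3,1,4,3,1]
Step 13: insert ec at [4, 5, 6, 7] -> counters=[6,4,2,3,2,5,4,2]
Step 14: insert l at [0, 5, 6, 7] -> counters=[7,4,2,3,2,6,5,3]
Step 15: delete mvl at [0, 1, 2, 5] -> counters=[6,3,1,3,2,5,5,3]
Step 16: delete l at [0, 5, 6, 7] -> counters=[5,3,1,3,2,4,4,2]
Step 17: insert hg at [0, 1, 3, 6] -> counters=[6,4,1,4,2,4,5,2]
Step 18: insert ve at [0, 2, 4, 6] -> counters=[7,4,2,4,3,4,6,2]
Step 19: delete hg at [0, 1, 3, 6] -> counters=[6,3,2,3,3,4,5,2]
Step 20: insert sdy at [0, 1, 3, 5] -> counters=[7,4,2,4,3,5,5,2]
Step 21: insert ve at [0, 2, 4, 6] -> counters=[8,4,3,4,4,5,6,2]
Step 22: delete ec at [4, 5, 6, 7] -> counters=[8,4,3,4,3,4,5,1]
Step 23: insert hg at [0, 1, 3, 6] -> counters=[9,5,3,5,3,4,6,1]
Step 24: insert ve at [0, 2, 4, 6] -> counters=[10,5,4,5,4,4,7,1]
Query ns: check counters[0]=10 counters[2]=4 counters[5]=4 counters[7]=1 -> maybe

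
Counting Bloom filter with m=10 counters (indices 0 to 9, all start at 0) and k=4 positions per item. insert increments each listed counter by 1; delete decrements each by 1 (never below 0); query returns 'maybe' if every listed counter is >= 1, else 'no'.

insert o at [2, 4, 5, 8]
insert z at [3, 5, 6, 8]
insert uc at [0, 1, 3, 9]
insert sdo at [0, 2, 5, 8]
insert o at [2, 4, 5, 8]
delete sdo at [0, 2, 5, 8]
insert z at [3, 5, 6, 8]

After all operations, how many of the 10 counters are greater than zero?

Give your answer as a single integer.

Answer: 9

Derivation:
Step 1: insert o at [2, 4, 5, 8] -> counters=[0,0,1,0,1,1,0,0,1,0]
Step 2: insert z at [3, 5, 6, 8] -> counters=[0,0,1,1,1,2,1,0,2,0]
Step 3: insert uc at [0, 1, 3, 9] -> counters=[1,1,1,2,1,2,1,0,2,1]
Step 4: insert sdo at [0, 2, 5, 8] -> counters=[2,1,2,2,1,3,1,0,3,1]
Step 5: insert o at [2, 4, 5, 8] -> counters=[2,1,3,2,2,4,1,0,4,1]
Step 6: delete sdo at [0, 2, 5, 8] -> counters=[1,1,2,2,2,3,1,0,3,1]
Step 7: insert z at [3, 5, 6, 8] -> counters=[1,1,2,3,2,4,2,0,4,1]
Final counters=[1,1,2,3,2,4,2,0,4,1] -> 9 nonzero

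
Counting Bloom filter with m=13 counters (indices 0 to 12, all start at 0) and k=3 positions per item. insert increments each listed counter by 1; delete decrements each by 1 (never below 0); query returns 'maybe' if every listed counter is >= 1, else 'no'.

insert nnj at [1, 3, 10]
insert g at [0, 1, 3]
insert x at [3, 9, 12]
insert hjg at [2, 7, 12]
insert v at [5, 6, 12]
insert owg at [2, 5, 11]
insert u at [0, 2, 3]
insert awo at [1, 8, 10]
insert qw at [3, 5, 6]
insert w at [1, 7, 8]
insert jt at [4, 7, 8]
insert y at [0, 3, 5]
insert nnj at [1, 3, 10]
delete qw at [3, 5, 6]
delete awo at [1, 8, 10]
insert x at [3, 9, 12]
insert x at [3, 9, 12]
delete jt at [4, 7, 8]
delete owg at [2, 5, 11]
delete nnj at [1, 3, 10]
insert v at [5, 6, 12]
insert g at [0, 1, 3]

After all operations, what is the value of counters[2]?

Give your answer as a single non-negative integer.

Step 1: insert nnj at [1, 3, 10] -> counters=[0,1,0,1,0,0,0,0,0,0,1,0,0]
Step 2: insert g at [0, 1, 3] -> counters=[1,2,0,2,0,0,0,0,0,0,1,0,0]
Step 3: insert x at [3, 9, 12] -> counters=[1,2,0,3,0,0,0,0,0,1,1,0,1]
Step 4: insert hjg at [2, 7, 12] -> counters=[1,2,1,3,0,0,0,1,0,1,1,0,2]
Step 5: insert v at [5, 6, 12] -> counters=[1,2,1,3,0,1,1,1,0,1,1,0,3]
Step 6: insert owg at [2, 5, 11] -> counters=[1,2,2,3,0,2,1,1,0,1,1,1,3]
Step 7: insert u at [0, 2, 3] -> counters=[2,2,3,4,0,2,1,1,0,1,1,1,3]
Step 8: insert awo at [1, 8, 10] -> counters=[2,3,3,4,0,2,1,1,1,1,2,1,3]
Step 9: insert qw at [3, 5, 6] -> counters=[2,3,3,5,0,3,2,1,1,1,2,1,3]
Step 10: insert w at [1, 7, 8] -> counters=[2,4,3,5,0,3,2,2,2,1,2,1,3]
Step 11: insert jt at [4, 7, 8] -> counters=[2,4,3,5,1,3,2,3,3,1,2,1,3]
Step 12: insert y at [0, 3, 5] -> counters=[3,4,3,6,1,4,2,3,3,1,2,1,3]
Step 13: insert nnj at [1, 3, 10] -> counters=[3,5,3,7,1,4,2,3,3,1,3,1,3]
Step 14: delete qw at [3, 5, 6] -> counters=[3,5,3,6,1,3,1,3,3,1,3,1,3]
Step 15: delete awo at [1, 8, 10] -> counters=[3,4,3,6,1,3,1,3,2,1,2,1,3]
Step 16: insert x at [3, 9, 12] -> counters=[3,4,3,7,1,3,1,3,2,2,2,1,4]
Step 17: insert x at [3, 9, 12] -> counters=[3,4,3,8,1,3,1,3,2,3,2,1,5]
Step 18: delete jt at [4, 7, 8] -> counters=[3,4,3,8,0,3,1,2,1,3,2,1,5]
Step 19: delete owg at [2, 5, 11] -> counters=[3,4,2,8,0,2,1,2,1,3,2,0,5]
Step 20: delete nnj at [1, 3, 10] -> counters=[3,3,2,7,0,2,1,2,1,3,1,0,5]
Step 21: insert v at [5, 6, 12] -> counters=[3,3,2,7,0,3,2,2,1,3,1,0,6]
Step 22: insert g at [0, 1, 3] -> counters=[4,4,2,8,0,3,2,2,1,3,1,0,6]
Final counters=[4,4,2,8,0,3,2,2,1,3,1,0,6] -> counters[2]=2

Answer: 2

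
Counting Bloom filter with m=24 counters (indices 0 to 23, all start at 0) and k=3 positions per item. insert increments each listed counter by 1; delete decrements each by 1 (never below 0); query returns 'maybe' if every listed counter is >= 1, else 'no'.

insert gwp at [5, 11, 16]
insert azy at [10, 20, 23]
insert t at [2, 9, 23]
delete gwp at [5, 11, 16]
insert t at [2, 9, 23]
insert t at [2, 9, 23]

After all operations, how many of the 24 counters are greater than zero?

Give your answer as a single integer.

Answer: 5

Derivation:
Step 1: insert gwp at [5, 11, 16] -> counters=[0,0,0,0,0,1,0,0,0,0,0,1,0,0,0,0,1,0,0,0,0,0,0,0]
Step 2: insert azy at [10, 20, 23] -> counters=[0,0,0,0,0,1,0,0,0,0,1,1,0,0,0,0,1,0,0,0,1,0,0,1]
Step 3: insert t at [2, 9, 23] -> counters=[0,0,1,0,0,1,0,0,0,1,1,1,0,0,0,0,1,0,0,0,1,0,0,2]
Step 4: delete gwp at [5, 11, 16] -> counters=[0,0,1,0,0,0,0,0,0,1,1,0,0,0,0,0,0,0,0,0,1,0,0,2]
Step 5: insert t at [2, 9, 23] -> counters=[0,0,2,0,0,0,0,0,0,2,1,0,0,0,0,0,0,0,0,0,1,0,0,3]
Step 6: insert t at [2, 9, 23] -> counters=[0,0,3,0,0,0,0,0,0,3,1,0,0,0,0,0,0,0,0,0,1,0,0,4]
Final counters=[0,0,3,0,0,0,0,0,0,3,1,0,0,0,0,0,0,0,0,0,1,0,0,4] -> 5 nonzero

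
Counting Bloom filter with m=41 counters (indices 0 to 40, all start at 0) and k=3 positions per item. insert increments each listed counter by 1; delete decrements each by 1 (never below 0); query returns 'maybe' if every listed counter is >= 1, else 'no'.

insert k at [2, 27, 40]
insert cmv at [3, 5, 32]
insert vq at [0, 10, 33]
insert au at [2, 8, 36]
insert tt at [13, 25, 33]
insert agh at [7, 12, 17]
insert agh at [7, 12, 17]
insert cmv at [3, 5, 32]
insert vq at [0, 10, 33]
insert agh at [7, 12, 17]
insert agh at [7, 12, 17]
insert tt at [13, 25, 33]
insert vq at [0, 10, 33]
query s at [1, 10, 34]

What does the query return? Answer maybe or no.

Answer: no

Derivation:
Step 1: insert k at [2, 27, 40] -> counters=[0,0,1,0,0,0,0,0,0,0,0,0,0,0,0,0,0,0,0,0,0,0,0,0,0,0,0,1,0,0,0,0,0,0,0,0,0,0,0,0,1]
Step 2: insert cmv at [3, 5, 32] -> counters=[0,0,1,1,0,1,0,0,0,0,0,0,0,0,0,0,0,0,0,0,0,0,0,0,0,0,0,1,0,0,0,0,1,0,0,0,0,0,0,0,1]
Step 3: insert vq at [0, 10, 33] -> counters=[1,0,1,1,0,1,0,0,0,0,1,0,0,0,0,0,0,0,0,0,0,0,0,0,0,0,0,1,0,0,0,0,1,1,0,0,0,0,0,0,1]
Step 4: insert au at [2, 8, 36] -> counters=[1,0,2,1,0,1,0,0,1,0,1,0,0,0,0,0,0,0,0,0,0,0,0,0,0,0,0,1,0,0,0,0,1,1,0,0,1,0,0,0,1]
Step 5: insert tt at [13, 25, 33] -> counters=[1,0,2,1,0,1,0,0,1,0,1,0,0,1,0,0,0,0,0,0,0,0,0,0,0,1,0,1,0,0,0,0,1,2,0,0,1,0,0,0,1]
Step 6: insert agh at [7, 12, 17] -> counters=[1,0,2,1,0,1,0,1,1,0,1,0,1,1,0,0,0,1,0,0,0,0,0,0,0,1,0,1,0,0,0,0,1,2,0,0,1,0,0,0,1]
Step 7: insert agh at [7, 12, 17] -> counters=[1,0,2,1,0,1,0,2,1,0,1,0,2,1,0,0,0,2,0,0,0,0,0,0,0,1,0,1,0,0,0,0,1,2,0,0,1,0,0,0,1]
Step 8: insert cmv at [3, 5, 32] -> counters=[1,0,2,2,0,2,0,2,1,0,1,0,2,1,0,0,0,2,0,0,0,0,0,0,0,1,0,1,0,0,0,0,2,2,0,0,1,0,0,0,1]
Step 9: insert vq at [0, 10, 33] -> counters=[2,0,2,2,0,2,0,2,1,0,2,0,2,1,0,0,0,2,0,0,0,0,0,0,0,1,0,1,0,0,0,0,2,3,0,0,1,0,0,0,1]
Step 10: insert agh at [7, 12, 17] -> counters=[2,0,2,2,0,2,0,3,1,0,2,0,3,1,0,0,0,3,0,0,0,0,0,0,0,1,0,1,0,0,0,0,2,3,0,0,1,0,0,0,1]
Step 11: insert agh at [7, 12, 17] -> counters=[2,0,2,2,0,2,0,4,1,0,2,0,4,1,0,0,0,4,0,0,0,0,0,0,0,1,0,1,0,0,0,0,2,3,0,0,1,0,0,0,1]
Step 12: insert tt at [13, 25, 33] -> counters=[2,0,2,2,0,2,0,4,1,0,2,0,4,2,0,0,0,4,0,0,0,0,0,0,0,2,0,1,0,0,0,0,2,4,0,0,1,0,0,0,1]
Step 13: insert vq at [0, 10, 33] -> counters=[3,0,2,2,0,2,0,4,1,0,3,0,4,2,0,0,0,4,0,0,0,0,0,0,0,2,0,1,0,0,0,0,2,5,0,0,1,0,0,0,1]
Query s: check counters[1]=0 counters[10]=3 counters[34]=0 -> no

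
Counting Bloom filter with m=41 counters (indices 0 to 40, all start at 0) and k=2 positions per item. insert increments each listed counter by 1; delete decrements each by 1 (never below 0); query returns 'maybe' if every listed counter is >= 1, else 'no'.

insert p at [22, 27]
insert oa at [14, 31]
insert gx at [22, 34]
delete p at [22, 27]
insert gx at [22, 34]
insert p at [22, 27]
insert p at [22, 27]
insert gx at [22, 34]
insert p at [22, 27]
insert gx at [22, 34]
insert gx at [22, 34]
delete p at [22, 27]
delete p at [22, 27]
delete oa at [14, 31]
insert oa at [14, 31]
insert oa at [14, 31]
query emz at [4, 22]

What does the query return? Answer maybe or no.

Answer: no

Derivation:
Step 1: insert p at [22, 27] -> counters=[0,0,0,0,0,0,0,0,0,0,0,0,0,0,0,0,0,0,0,0,0,0,1,0,0,0,0,1,0,0,0,0,0,0,0,0,0,0,0,0,0]
Step 2: insert oa at [14, 31] -> counters=[0,0,0,0,0,0,0,0,0,0,0,0,0,0,1,0,0,0,0,0,0,0,1,0,0,0,0,1,0,0,0,1,0,0,0,0,0,0,0,0,0]
Step 3: insert gx at [22, 34] -> counters=[0,0,0,0,0,0,0,0,0,0,0,0,0,0,1,0,0,0,0,0,0,0,2,0,0,0,0,1,0,0,0,1,0,0,1,0,0,0,0,0,0]
Step 4: delete p at [22, 27] -> counters=[0,0,0,0,0,0,0,0,0,0,0,0,0,0,1,0,0,0,0,0,0,0,1,0,0,0,0,0,0,0,0,1,0,0,1,0,0,0,0,0,0]
Step 5: insert gx at [22, 34] -> counters=[0,0,0,0,0,0,0,0,0,0,0,0,0,0,1,0,0,0,0,0,0,0,2,0,0,0,0,0,0,0,0,1,0,0,2,0,0,0,0,0,0]
Step 6: insert p at [22, 27] -> counters=[0,0,0,0,0,0,0,0,0,0,0,0,0,0,1,0,0,0,0,0,0,0,3,0,0,0,0,1,0,0,0,1,0,0,2,0,0,0,0,0,0]
Step 7: insert p at [22, 27] -> counters=[0,0,0,0,0,0,0,0,0,0,0,0,0,0,1,0,0,0,0,0,0,0,4,0,0,0,0,2,0,0,0,1,0,0,2,0,0,0,0,0,0]
Step 8: insert gx at [22, 34] -> counters=[0,0,0,0,0,0,0,0,0,0,0,0,0,0,1,0,0,0,0,0,0,0,5,0,0,0,0,2,0,0,0,1,0,0,3,0,0,0,0,0,0]
Step 9: insert p at [22, 27] -> counters=[0,0,0,0,0,0,0,0,0,0,0,0,0,0,1,0,0,0,0,0,0,0,6,0,0,0,0,3,0,0,0,1,0,0,3,0,0,0,0,0,0]
Step 10: insert gx at [22, 34] -> counters=[0,0,0,0,0,0,0,0,0,0,0,0,0,0,1,0,0,0,0,0,0,0,7,0,0,0,0,3,0,0,0,1,0,0,4,0,0,0,0,0,0]
Step 11: insert gx at [22, 34] -> counters=[0,0,0,0,0,0,0,0,0,0,0,0,0,0,1,0,0,0,0,0,0,0,8,0,0,0,0,3,0,0,0,1,0,0,5,0,0,0,0,0,0]
Step 12: delete p at [22, 27] -> counters=[0,0,0,0,0,0,0,0,0,0,0,0,0,0,1,0,0,0,0,0,0,0,7,0,0,0,0,2,0,0,0,1,0,0,5,0,0,0,0,0,0]
Step 13: delete p at [22, 27] -> counters=[0,0,0,0,0,0,0,0,0,0,0,0,0,0,1,0,0,0,0,0,0,0,6,0,0,0,0,1,0,0,0,1,0,0,5,0,0,0,0,0,0]
Step 14: delete oa at [14, 31] -> counters=[0,0,0,0,0,0,0,0,0,0,0,0,0,0,0,0,0,0,0,0,0,0,6,0,0,0,0,1,0,0,0,0,0,0,5,0,0,0,0,0,0]
Step 15: insert oa at [14, 31] -> counters=[0,0,0,0,0,0,0,0,0,0,0,0,0,0,1,0,0,0,0,0,0,0,6,0,0,0,0,1,0,0,0,1,0,0,5,0,0,0,0,0,0]
Step 16: insert oa at [14, 31] -> counters=[0,0,0,0,0,0,0,0,0,0,0,0,0,0,2,0,0,0,0,0,0,0,6,0,0,0,0,1,0,0,0,2,0,0,5,0,0,0,0,0,0]
Query emz: check counters[4]=0 counters[22]=6 -> no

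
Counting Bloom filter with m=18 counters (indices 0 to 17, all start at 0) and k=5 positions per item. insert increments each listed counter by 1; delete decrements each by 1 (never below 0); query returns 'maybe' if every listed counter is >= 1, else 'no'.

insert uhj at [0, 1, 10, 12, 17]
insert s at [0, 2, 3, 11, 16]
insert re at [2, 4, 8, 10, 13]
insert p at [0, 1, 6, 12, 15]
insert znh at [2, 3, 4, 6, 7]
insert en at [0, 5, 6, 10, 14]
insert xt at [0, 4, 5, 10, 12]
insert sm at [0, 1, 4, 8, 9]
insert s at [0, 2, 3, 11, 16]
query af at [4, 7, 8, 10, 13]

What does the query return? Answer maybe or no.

Step 1: insert uhj at [0, 1, 10, 12, 17] -> counters=[1,1,0,0,0,0,0,0,0,0,1,0,1,0,0,0,0,1]
Step 2: insert s at [0, 2, 3, 11, 16] -> counters=[2,1,1,1,0,0,0,0,0,0,1,1,1,0,0,0,1,1]
Step 3: insert re at [2, 4, 8, 10, 13] -> counters=[2,1,2,1,1,0,0,0,1,0,2,1,1,1,0,0,1,1]
Step 4: insert p at [0, 1, 6, 12, 15] -> counters=[3,2,2,1,1,0,1,0,1,0,2,1,2,1,0,1,1,1]
Step 5: insert znh at [2, 3, 4, 6, 7] -> counters=[3,2,3,2,2,0,2,1,1,0,2,1,2,1,0,1,1,1]
Step 6: insert en at [0, 5, 6, 10, 14] -> counters=[4,2,3,2,2,1,3,1,1,0,3,1,2,1,1,1,1,1]
Step 7: insert xt at [0, 4, 5, 10, 12] -> counters=[5,2,3,2,3,2,3,1,1,0,4,1,3,1,1,1,1,1]
Step 8: insert sm at [0, 1, 4, 8, 9] -> counters=[6,3,3,2,4,2,3,1,2,1,4,1,3,1,1,1,1,1]
Step 9: insert s at [0, 2, 3, 11, 16] -> counters=[7,3,4,3,4,2,3,1,2,1,4,2,3,1,1,1,2,1]
Query af: check counters[4]=4 counters[7]=1 counters[8]=2 counters[10]=4 counters[13]=1 -> maybe

Answer: maybe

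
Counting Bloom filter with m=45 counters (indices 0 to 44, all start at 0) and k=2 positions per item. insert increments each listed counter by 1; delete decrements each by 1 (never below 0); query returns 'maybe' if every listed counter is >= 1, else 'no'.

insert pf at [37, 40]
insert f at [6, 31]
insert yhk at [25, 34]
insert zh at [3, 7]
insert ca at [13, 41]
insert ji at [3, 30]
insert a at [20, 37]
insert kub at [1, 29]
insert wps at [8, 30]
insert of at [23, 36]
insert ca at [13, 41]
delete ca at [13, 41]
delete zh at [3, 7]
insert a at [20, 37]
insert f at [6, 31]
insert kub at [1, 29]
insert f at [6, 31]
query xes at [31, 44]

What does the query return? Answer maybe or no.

Step 1: insert pf at [37, 40] -> counters=[0,0,0,0,0,0,0,0,0,0,0,0,0,0,0,0,0,0,0,0,0,0,0,0,0,0,0,0,0,0,0,0,0,0,0,0,0,1,0,0,1,0,0,0,0]
Step 2: insert f at [6, 31] -> counters=[0,0,0,0,0,0,1,0,0,0,0,0,0,0,0,0,0,0,0,0,0,0,0,0,0,0,0,0,0,0,0,1,0,0,0,0,0,1,0,0,1,0,0,0,0]
Step 3: insert yhk at [25, 34] -> counters=[0,0,0,0,0,0,1,0,0,0,0,0,0,0,0,0,0,0,0,0,0,0,0,0,0,1,0,0,0,0,0,1,0,0,1,0,0,1,0,0,1,0,0,0,0]
Step 4: insert zh at [3, 7] -> counters=[0,0,0,1,0,0,1,1,0,0,0,0,0,0,0,0,0,0,0,0,0,0,0,0,0,1,0,0,0,0,0,1,0,0,1,0,0,1,0,0,1,0,0,0,0]
Step 5: insert ca at [13, 41] -> counters=[0,0,0,1,0,0,1,1,0,0,0,0,0,1,0,0,0,0,0,0,0,0,0,0,0,1,0,0,0,0,0,1,0,0,1,0,0,1,0,0,1,1,0,0,0]
Step 6: insert ji at [3, 30] -> counters=[0,0,0,2,0,0,1,1,0,0,0,0,0,1,0,0,0,0,0,0,0,0,0,0,0,1,0,0,0,0,1,1,0,0,1,0,0,1,0,0,1,1,0,0,0]
Step 7: insert a at [20, 37] -> counters=[0,0,0,2,0,0,1,1,0,0,0,0,0,1,0,0,0,0,0,0,1,0,0,0,0,1,0,0,0,0,1,1,0,0,1,0,0,2,0,0,1,1,0,0,0]
Step 8: insert kub at [1, 29] -> counters=[0,1,0,2,0,0,1,1,0,0,0,0,0,1,0,0,0,0,0,0,1,0,0,0,0,1,0,0,0,1,1,1,0,0,1,0,0,2,0,0,1,1,0,0,0]
Step 9: insert wps at [8, 30] -> counters=[0,1,0,2,0,0,1,1,1,0,0,0,0,1,0,0,0,0,0,0,1,0,0,0,0,1,0,0,0,1,2,1,0,0,1,0,0,2,0,0,1,1,0,0,0]
Step 10: insert of at [23, 36] -> counters=[0,1,0,2,0,0,1,1,1,0,0,0,0,1,0,0,0,0,0,0,1,0,0,1,0,1,0,0,0,1,2,1,0,0,1,0,1,2,0,0,1,1,0,0,0]
Step 11: insert ca at [13, 41] -> counters=[0,1,0,2,0,0,1,1,1,0,0,0,0,2,0,0,0,0,0,0,1,0,0,1,0,1,0,0,0,1,2,1,0,0,1,0,1,2,0,0,1,2,0,0,0]
Step 12: delete ca at [13, 41] -> counters=[0,1,0,2,0,0,1,1,1,0,0,0,0,1,0,0,0,0,0,0,1,0,0,1,0,1,0,0,0,1,2,1,0,0,1,0,1,2,0,0,1,1,0,0,0]
Step 13: delete zh at [3, 7] -> counters=[0,1,0,1,0,0,1,0,1,0,0,0,0,1,0,0,0,0,0,0,1,0,0,1,0,1,0,0,0,1,2,1,0,0,1,0,1,2,0,0,1,1,0,0,0]
Step 14: insert a at [20, 37] -> counters=[0,1,0,1,0,0,1,0,1,0,0,0,0,1,0,0,0,0,0,0,2,0,0,1,0,1,0,0,0,1,2,1,0,0,1,0,1,3,0,0,1,1,0,0,0]
Step 15: insert f at [6, 31] -> counters=[0,1,0,1,0,0,2,0,1,0,0,0,0,1,0,0,0,0,0,0,2,0,0,1,0,1,0,0,0,1,2,2,0,0,1,0,1,3,0,0,1,1,0,0,0]
Step 16: insert kub at [1, 29] -> counters=[0,2,0,1,0,0,2,0,1,0,0,0,0,1,0,0,0,0,0,0,2,0,0,1,0,1,0,0,0,2,2,2,0,0,1,0,1,3,0,0,1,1,0,0,0]
Step 17: insert f at [6, 31] -> counters=[0,2,0,1,0,0,3,0,1,0,0,0,0,1,0,0,0,0,0,0,2,0,0,1,0,1,0,0,0,2,2,3,0,0,1,0,1,3,0,0,1,1,0,0,0]
Query xes: check counters[31]=3 counters[44]=0 -> no

Answer: no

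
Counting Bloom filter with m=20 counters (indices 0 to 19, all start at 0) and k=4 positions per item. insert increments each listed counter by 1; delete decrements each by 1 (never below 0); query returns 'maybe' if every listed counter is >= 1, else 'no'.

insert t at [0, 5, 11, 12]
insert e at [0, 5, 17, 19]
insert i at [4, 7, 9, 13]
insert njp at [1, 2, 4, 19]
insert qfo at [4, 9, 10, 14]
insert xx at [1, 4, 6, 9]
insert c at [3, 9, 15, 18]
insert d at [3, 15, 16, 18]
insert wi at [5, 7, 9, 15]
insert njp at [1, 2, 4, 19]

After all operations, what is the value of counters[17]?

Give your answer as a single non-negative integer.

Answer: 1

Derivation:
Step 1: insert t at [0, 5, 11, 12] -> counters=[1,0,0,0,0,1,0,0,0,0,0,1,1,0,0,0,0,0,0,0]
Step 2: insert e at [0, 5, 17, 19] -> counters=[2,0,0,0,0,2,0,0,0,0,0,1,1,0,0,0,0,1,0,1]
Step 3: insert i at [4, 7, 9, 13] -> counters=[2,0,0,0,1,2,0,1,0,1,0,1,1,1,0,0,0,1,0,1]
Step 4: insert njp at [1, 2, 4, 19] -> counters=[2,1,1,0,2,2,0,1,0,1,0,1,1,1,0,0,0,1,0,2]
Step 5: insert qfo at [4, 9, 10, 14] -> counters=[2,1,1,0,3,2,0,1,0,2,1,1,1,1,1,0,0,1,0,2]
Step 6: insert xx at [1, 4, 6, 9] -> counters=[2,2,1,0,4,2,1,1,0,3,1,1,1,1,1,0,0,1,0,2]
Step 7: insert c at [3, 9, 15, 18] -> counters=[2,2,1,1,4,2,1,1,0,4,1,1,1,1,1,1,0,1,1,2]
Step 8: insert d at [3, 15, 16, 18] -> counters=[2,2,1,2,4,2,1,1,0,4,1,1,1,1,1,2,1,1,2,2]
Step 9: insert wi at [5, 7, 9, 15] -> counters=[2,2,1,2,4,3,1,2,0,5,1,1,1,1,1,3,1,1,2,2]
Step 10: insert njp at [1, 2, 4, 19] -> counters=[2,3,2,2,5,3,1,2,0,5,1,1,1,1,1,3,1,1,2,3]
Final counters=[2,3,2,2,5,3,1,2,0,5,1,1,1,1,1,3,1,1,2,3] -> counters[17]=1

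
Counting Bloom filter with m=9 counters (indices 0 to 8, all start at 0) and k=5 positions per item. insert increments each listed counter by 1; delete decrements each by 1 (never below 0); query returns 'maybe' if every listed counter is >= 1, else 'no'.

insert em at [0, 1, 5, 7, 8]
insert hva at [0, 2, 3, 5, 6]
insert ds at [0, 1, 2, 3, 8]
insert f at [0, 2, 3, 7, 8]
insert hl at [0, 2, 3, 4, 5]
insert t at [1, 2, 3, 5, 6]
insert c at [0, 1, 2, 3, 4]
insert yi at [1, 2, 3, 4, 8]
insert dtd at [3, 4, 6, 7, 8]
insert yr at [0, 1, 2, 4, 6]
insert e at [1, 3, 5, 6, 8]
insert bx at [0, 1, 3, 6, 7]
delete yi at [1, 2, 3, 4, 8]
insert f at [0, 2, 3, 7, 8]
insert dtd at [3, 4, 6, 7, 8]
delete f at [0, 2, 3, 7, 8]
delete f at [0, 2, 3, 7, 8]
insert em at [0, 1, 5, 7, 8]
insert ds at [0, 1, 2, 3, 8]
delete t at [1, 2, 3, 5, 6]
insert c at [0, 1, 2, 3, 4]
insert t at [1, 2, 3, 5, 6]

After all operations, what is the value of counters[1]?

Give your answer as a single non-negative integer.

Answer: 10

Derivation:
Step 1: insert em at [0, 1, 5, 7, 8] -> counters=[1,1,0,0,0,1,0,1,1]
Step 2: insert hva at [0, 2, 3, 5, 6] -> counters=[2,1,1,1,0,2,1,1,1]
Step 3: insert ds at [0, 1, 2, 3, 8] -> counters=[3,2,2,2,0,2,1,1,2]
Step 4: insert f at [0, 2, 3, 7, 8] -> counters=[4,2,3,3,0,2,1,2,3]
Step 5: insert hl at [0, 2, 3, 4, 5] -> counters=[5,2,4,4,1,3,1,2,3]
Step 6: insert t at [1, 2, 3, 5, 6] -> counters=[5,3,5,5,1,4,2,2,3]
Step 7: insert c at [0, 1, 2, 3, 4] -> counters=[6,4,6,6,2,4,2,2,3]
Step 8: insert yi at [1, 2, 3, 4, 8] -> counters=[6,5,7,7,3,4,2,2,4]
Step 9: insert dtd at [3, 4, 6, 7, 8] -> counters=[6,5,7,8,4,4,3,3,5]
Step 10: insert yr at [0, 1, 2, 4, 6] -> counters=[7,6,8,8,5,4,4,3,5]
Step 11: insert e at [1, 3, 5, 6, 8] -> counters=[7,7,8,9,5,5,5,3,6]
Step 12: insert bx at [0, 1, 3, 6, 7] -> counters=[8,8,8,10,5,5,6,4,6]
Step 13: delete yi at [1, 2, 3, 4, 8] -> counters=[8,7,7,9,4,5,6,4,5]
Step 14: insert f at [0, 2, 3, 7, 8] -> counters=[9,7,8,10,4,5,6,5,6]
Step 15: insert dtd at [3, 4, 6, 7, 8] -> counters=[9,7,8,11,5,5,7,6,7]
Step 16: delete f at [0, 2, 3, 7, 8] -> counters=[8,7,7,10,5,5,7,5,6]
Step 17: delete f at [0, 2, 3, 7, 8] -> counters=[7,7,6,9,5,5,7,4,5]
Step 18: insert em at [0, 1, 5, 7, 8] -> counters=[8,8,6,9,5,6,7,5,6]
Step 19: insert ds at [0, 1, 2, 3, 8] -> counters=[9,9,7,10,5,6,7,5,7]
Step 20: delete t at [1, 2, 3, 5, 6] -> counters=[9,8,6,9,5,5,6,5,7]
Step 21: insert c at [0, 1, 2, 3, 4] -> counters=[10,9,7,10,6,5,6,5,7]
Step 22: insert t at [1, 2, 3, 5, 6] -> counters=[10,10,8,11,6,6,7,5,7]
Final counters=[10,10,8,11,6,6,7,5,7] -> counters[1]=10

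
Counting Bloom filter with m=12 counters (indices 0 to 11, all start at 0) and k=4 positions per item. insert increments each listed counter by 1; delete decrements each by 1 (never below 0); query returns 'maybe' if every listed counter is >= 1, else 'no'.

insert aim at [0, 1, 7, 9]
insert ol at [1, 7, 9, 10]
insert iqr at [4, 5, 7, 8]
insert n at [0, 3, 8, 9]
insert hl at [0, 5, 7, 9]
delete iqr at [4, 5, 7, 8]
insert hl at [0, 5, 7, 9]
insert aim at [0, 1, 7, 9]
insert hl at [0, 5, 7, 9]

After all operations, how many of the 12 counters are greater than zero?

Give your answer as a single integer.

Step 1: insert aim at [0, 1, 7, 9] -> counters=[1,1,0,0,0,0,0,1,0,1,0,0]
Step 2: insert ol at [1, 7, 9, 10] -> counters=[1,2,0,0,0,0,0,2,0,2,1,0]
Step 3: insert iqr at [4, 5, 7, 8] -> counters=[1,2,0,0,1,1,0,3,1,2,1,0]
Step 4: insert n at [0, 3, 8, 9] -> counters=[2,2,0,1,1,1,0,3,2,3,1,0]
Step 5: insert hl at [0, 5, 7, 9] -> counters=[3,2,0,1,1,2,0,4,2,4,1,0]
Step 6: delete iqr at [4, 5, 7, 8] -> counters=[3,2,0,1,0,1,0,3,1,4,1,0]
Step 7: insert hl at [0, 5, 7, 9] -> counters=[4,2,0,1,0,2,0,4,1,5,1,0]
Step 8: insert aim at [0, 1, 7, 9] -> counters=[5,3,0,1,0,2,0,5,1,6,1,0]
Step 9: insert hl at [0, 5, 7, 9] -> counters=[6,3,0,1,0,3,0,6,1,7,1,0]
Final counters=[6,3,0,1,0,3,0,6,1,7,1,0] -> 8 nonzero

Answer: 8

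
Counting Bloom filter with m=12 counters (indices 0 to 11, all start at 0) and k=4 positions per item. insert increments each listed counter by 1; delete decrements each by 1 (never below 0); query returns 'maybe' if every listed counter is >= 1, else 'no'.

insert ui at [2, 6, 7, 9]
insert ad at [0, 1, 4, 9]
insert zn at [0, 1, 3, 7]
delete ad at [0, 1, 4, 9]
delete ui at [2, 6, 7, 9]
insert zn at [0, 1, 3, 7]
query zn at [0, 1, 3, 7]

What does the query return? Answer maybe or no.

Answer: maybe

Derivation:
Step 1: insert ui at [2, 6, 7, 9] -> counters=[0,0,1,0,0,0,1,1,0,1,0,0]
Step 2: insert ad at [0, 1, 4, 9] -> counters=[1,1,1,0,1,0,1,1,0,2,0,0]
Step 3: insert zn at [0, 1, 3, 7] -> counters=[2,2,1,1,1,0,1,2,0,2,0,0]
Step 4: delete ad at [0, 1, 4, 9] -> counters=[1,1,1,1,0,0,1,2,0,1,0,0]
Step 5: delete ui at [2, 6, 7, 9] -> counters=[1,1,0,1,0,0,0,1,0,0,0,0]
Step 6: insert zn at [0, 1, 3, 7] -> counters=[2,2,0,2,0,0,0,2,0,0,0,0]
Query zn: check counters[0]=2 counters[1]=2 counters[3]=2 counters[7]=2 -> maybe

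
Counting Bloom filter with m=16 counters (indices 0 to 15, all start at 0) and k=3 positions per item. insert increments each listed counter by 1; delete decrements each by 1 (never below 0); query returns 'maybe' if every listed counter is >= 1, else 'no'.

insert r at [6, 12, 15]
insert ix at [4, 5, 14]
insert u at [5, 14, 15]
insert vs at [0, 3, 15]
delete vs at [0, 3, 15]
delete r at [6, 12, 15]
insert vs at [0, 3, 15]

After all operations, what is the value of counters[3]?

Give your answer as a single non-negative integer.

Step 1: insert r at [6, 12, 15] -> counters=[0,0,0,0,0,0,1,0,0,0,0,0,1,0,0,1]
Step 2: insert ix at [4, 5, 14] -> counters=[0,0,0,0,1,1,1,0,0,0,0,0,1,0,1,1]
Step 3: insert u at [5, 14, 15] -> counters=[0,0,0,0,1,2,1,0,0,0,0,0,1,0,2,2]
Step 4: insert vs at [0, 3, 15] -> counters=[1,0,0,1,1,2,1,0,0,0,0,0,1,0,2,3]
Step 5: delete vs at [0, 3, 15] -> counters=[0,0,0,0,1,2,1,0,0,0,0,0,1,0,2,2]
Step 6: delete r at [6, 12, 15] -> counters=[0,0,0,0,1,2,0,0,0,0,0,0,0,0,2,1]
Step 7: insert vs at [0, 3, 15] -> counters=[1,0,0,1,1,2,0,0,0,0,0,0,0,0,2,2]
Final counters=[1,0,0,1,1,2,0,0,0,0,0,0,0,0,2,2] -> counters[3]=1

Answer: 1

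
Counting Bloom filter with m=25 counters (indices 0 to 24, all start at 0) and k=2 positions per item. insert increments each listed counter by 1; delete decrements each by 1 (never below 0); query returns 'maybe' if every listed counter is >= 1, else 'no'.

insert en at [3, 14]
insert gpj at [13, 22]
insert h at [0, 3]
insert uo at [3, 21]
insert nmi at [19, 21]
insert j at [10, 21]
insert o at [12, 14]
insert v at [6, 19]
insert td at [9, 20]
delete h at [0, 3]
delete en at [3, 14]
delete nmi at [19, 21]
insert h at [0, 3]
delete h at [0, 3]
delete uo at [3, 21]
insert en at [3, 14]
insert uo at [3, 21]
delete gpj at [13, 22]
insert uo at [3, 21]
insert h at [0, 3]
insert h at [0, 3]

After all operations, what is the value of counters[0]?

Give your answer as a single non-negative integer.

Step 1: insert en at [3, 14] -> counters=[0,0,0,1,0,0,0,0,0,0,0,0,0,0,1,0,0,0,0,0,0,0,0,0,0]
Step 2: insert gpj at [13, 22] -> counters=[0,0,0,1,0,0,0,0,0,0,0,0,0,1,1,0,0,0,0,0,0,0,1,0,0]
Step 3: insert h at [0, 3] -> counters=[1,0,0,2,0,0,0,0,0,0,0,0,0,1,1,0,0,0,0,0,0,0,1,0,0]
Step 4: insert uo at [3, 21] -> counters=[1,0,0,3,0,0,0,0,0,0,0,0,0,1,1,0,0,0,0,0,0,1,1,0,0]
Step 5: insert nmi at [19, 21] -> counters=[1,0,0,3,0,0,0,0,0,0,0,0,0,1,1,0,0,0,0,1,0,2,1,0,0]
Step 6: insert j at [10, 21] -> counters=[1,0,0,3,0,0,0,0,0,0,1,0,0,1,1,0,0,0,0,1,0,3,1,0,0]
Step 7: insert o at [12, 14] -> counters=[1,0,0,3,0,0,0,0,0,0,1,0,1,1,2,0,0,0,0,1,0,3,1,0,0]
Step 8: insert v at [6, 19] -> counters=[1,0,0,3,0,0,1,0,0,0,1,0,1,1,2,0,0,0,0,2,0,3,1,0,0]
Step 9: insert td at [9, 20] -> counters=[1,0,0,3,0,0,1,0,0,1,1,0,1,1,2,0,0,0,0,2,1,3,1,0,0]
Step 10: delete h at [0, 3] -> counters=[0,0,0,2,0,0,1,0,0,1,1,0,1,1,2,0,0,0,0,2,1,3,1,0,0]
Step 11: delete en at [3, 14] -> counters=[0,0,0,1,0,0,1,0,0,1,1,0,1,1,1,0,0,0,0,2,1,3,1,0,0]
Step 12: delete nmi at [19, 21] -> counters=[0,0,0,1,0,0,1,0,0,1,1,0,1,1,1,0,0,0,0,1,1,2,1,0,0]
Step 13: insert h at [0, 3] -> counters=[1,0,0,2,0,0,1,0,0,1,1,0,1,1,1,0,0,0,0,1,1,2,1,0,0]
Step 14: delete h at [0, 3] -> counters=[0,0,0,1,0,0,1,0,0,1,1,0,1,1,1,0,0,0,0,1,1,2,1,0,0]
Step 15: delete uo at [3, 21] -> counters=[0,0,0,0,0,0,1,0,0,1,1,0,1,1,1,0,0,0,0,1,1,1,1,0,0]
Step 16: insert en at [3, 14] -> counters=[0,0,0,1,0,0,1,0,0,1,1,0,1,1,2,0,0,0,0,1,1,1,1,0,0]
Step 17: insert uo at [3, 21] -> counters=[0,0,0,2,0,0,1,0,0,1,1,0,1,1,2,0,0,0,0,1,1,2,1,0,0]
Step 18: delete gpj at [13, 22] -> counters=[0,0,0,2,0,0,1,0,0,1,1,0,1,0,2,0,0,0,0,1,1,2,0,0,0]
Step 19: insert uo at [3, 21] -> counters=[0,0,0,3,0,0,1,0,0,1,1,0,1,0,2,0,0,0,0,1,1,3,0,0,0]
Step 20: insert h at [0, 3] -> counters=[1,0,0,4,0,0,1,0,0,1,1,0,1,0,2,0,0,0,0,1,1,3,0,0,0]
Step 21: insert h at [0, 3] -> counters=[2,0,0,5,0,0,1,0,0,1,1,0,1,0,2,0,0,0,0,1,1,3,0,0,0]
Final counters=[2,0,0,5,0,0,1,0,0,1,1,0,1,0,2,0,0,0,0,1,1,3,0,0,0] -> counters[0]=2

Answer: 2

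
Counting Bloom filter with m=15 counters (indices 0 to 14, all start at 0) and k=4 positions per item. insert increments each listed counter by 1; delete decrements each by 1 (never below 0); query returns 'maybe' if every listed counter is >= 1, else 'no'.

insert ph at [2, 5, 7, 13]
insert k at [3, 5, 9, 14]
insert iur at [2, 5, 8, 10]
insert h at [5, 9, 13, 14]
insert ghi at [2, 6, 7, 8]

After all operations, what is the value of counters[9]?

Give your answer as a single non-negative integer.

Answer: 2

Derivation:
Step 1: insert ph at [2, 5, 7, 13] -> counters=[0,0,1,0,0,1,0,1,0,0,0,0,0,1,0]
Step 2: insert k at [3, 5, 9, 14] -> counters=[0,0,1,1,0,2,0,1,0,1,0,0,0,1,1]
Step 3: insert iur at [2, 5, 8, 10] -> counters=[0,0,2,1,0,3,0,1,1,1,1,0,0,1,1]
Step 4: insert h at [5, 9, 13, 14] -> counters=[0,0,2,1,0,4,0,1,1,2,1,0,0,2,2]
Step 5: insert ghi at [2, 6, 7, 8] -> counters=[0,0,3,1,0,4,1,2,2,2,1,0,0,2,2]
Final counters=[0,0,3,1,0,4,1,2,2,2,1,0,0,2,2] -> counters[9]=2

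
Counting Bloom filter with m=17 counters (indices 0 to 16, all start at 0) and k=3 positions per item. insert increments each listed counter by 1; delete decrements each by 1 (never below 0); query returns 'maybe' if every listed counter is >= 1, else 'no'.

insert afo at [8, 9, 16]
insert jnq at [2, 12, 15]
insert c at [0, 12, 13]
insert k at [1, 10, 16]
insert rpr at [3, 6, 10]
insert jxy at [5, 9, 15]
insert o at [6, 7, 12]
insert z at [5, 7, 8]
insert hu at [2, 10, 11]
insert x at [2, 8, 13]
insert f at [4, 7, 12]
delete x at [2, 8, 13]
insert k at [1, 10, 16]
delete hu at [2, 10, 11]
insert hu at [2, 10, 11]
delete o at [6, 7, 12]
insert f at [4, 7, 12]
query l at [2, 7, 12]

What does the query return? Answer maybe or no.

Answer: maybe

Derivation:
Step 1: insert afo at [8, 9, 16] -> counters=[0,0,0,0,0,0,0,0,1,1,0,0,0,0,0,0,1]
Step 2: insert jnq at [2, 12, 15] -> counters=[0,0,1,0,0,0,0,0,1,1,0,0,1,0,0,1,1]
Step 3: insert c at [0, 12, 13] -> counters=[1,0,1,0,0,0,0,0,1,1,0,0,2,1,0,1,1]
Step 4: insert k at [1, 10, 16] -> counters=[1,1,1,0,0,0,0,0,1,1,1,0,2,1,0,1,2]
Step 5: insert rpr at [3, 6, 10] -> counters=[1,1,1,1,0,0,1,0,1,1,2,0,2,1,0,1,2]
Step 6: insert jxy at [5, 9, 15] -> counters=[1,1,1,1,0,1,1,0,1,2,2,0,2,1,0,2,2]
Step 7: insert o at [6, 7, 12] -> counters=[1,1,1,1,0,1,2,1,1,2,2,0,3,1,0,2,2]
Step 8: insert z at [5, 7, 8] -> counters=[1,1,1,1,0,2,2,2,2,2,2,0,3,1,0,2,2]
Step 9: insert hu at [2, 10, 11] -> counters=[1,1,2,1,0,2,2,2,2,2,3,1,3,1,0,2,2]
Step 10: insert x at [2, 8, 13] -> counters=[1,1,3,1,0,2,2,2,3,2,3,1,3,2,0,2,2]
Step 11: insert f at [4, 7, 12] -> counters=[1,1,3,1,1,2,2,3,3,2,3,1,4,2,0,2,2]
Step 12: delete x at [2, 8, 13] -> counters=[1,1,2,1,1,2,2,3,2,2,3,1,4,1,0,2,2]
Step 13: insert k at [1, 10, 16] -> counters=[1,2,2,1,1,2,2,3,2,2,4,1,4,1,0,2,3]
Step 14: delete hu at [2, 10, 11] -> counters=[1,2,1,1,1,2,2,3,2,2,3,0,4,1,0,2,3]
Step 15: insert hu at [2, 10, 11] -> counters=[1,2,2,1,1,2,2,3,2,2,4,1,4,1,0,2,3]
Step 16: delete o at [6, 7, 12] -> counters=[1,2,2,1,1,2,1,2,2,2,4,1,3,1,0,2,3]
Step 17: insert f at [4, 7, 12] -> counters=[1,2,2,1,2,2,1,3,2,2,4,1,4,1,0,2,3]
Query l: check counters[2]=2 counters[7]=3 counters[12]=4 -> maybe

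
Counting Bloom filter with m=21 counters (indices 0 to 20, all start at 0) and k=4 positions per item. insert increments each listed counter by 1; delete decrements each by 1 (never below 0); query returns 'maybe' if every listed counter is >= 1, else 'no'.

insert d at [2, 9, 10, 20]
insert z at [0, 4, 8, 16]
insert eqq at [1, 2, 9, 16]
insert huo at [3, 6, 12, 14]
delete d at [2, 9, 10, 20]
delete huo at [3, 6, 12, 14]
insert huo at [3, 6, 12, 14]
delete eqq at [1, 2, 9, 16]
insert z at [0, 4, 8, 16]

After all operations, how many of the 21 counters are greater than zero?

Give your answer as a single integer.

Step 1: insert d at [2, 9, 10, 20] -> counters=[0,0,1,0,0,0,0,0,0,1,1,0,0,0,0,0,0,0,0,0,1]
Step 2: insert z at [0, 4, 8, 16] -> counters=[1,0,1,0,1,0,0,0,1,1,1,0,0,0,0,0,1,0,0,0,1]
Step 3: insert eqq at [1, 2, 9, 16] -> counters=[1,1,2,0,1,0,0,0,1,2,1,0,0,0,0,0,2,0,0,0,1]
Step 4: insert huo at [3, 6, 12, 14] -> counters=[1,1,2,1,1,0,1,0,1,2,1,0,1,0,1,0,2,0,0,0,1]
Step 5: delete d at [2, 9, 10, 20] -> counters=[1,1,1,1,1,0,1,0,1,1,0,0,1,0,1,0,2,0,0,0,0]
Step 6: delete huo at [3, 6, 12, 14] -> counters=[1,1,1,0,1,0,0,0,1,1,0,0,0,0,0,0,2,0,0,0,0]
Step 7: insert huo at [3, 6, 12, 14] -> counters=[1,1,1,1,1,0,1,0,1,1,0,0,1,0,1,0,2,0,0,0,0]
Step 8: delete eqq at [1, 2, 9, 16] -> counters=[1,0,0,1,1,0,1,0,1,0,0,0,1,0,1,0,1,0,0,0,0]
Step 9: insert z at [0, 4, 8, 16] -> counters=[2,0,0,1,2,0,1,0,2,0,0,0,1,0,1,0,2,0,0,0,0]
Final counters=[2,0,0,1,2,0,1,0,2,0,0,0,1,0,1,0,2,0,0,0,0] -> 8 nonzero

Answer: 8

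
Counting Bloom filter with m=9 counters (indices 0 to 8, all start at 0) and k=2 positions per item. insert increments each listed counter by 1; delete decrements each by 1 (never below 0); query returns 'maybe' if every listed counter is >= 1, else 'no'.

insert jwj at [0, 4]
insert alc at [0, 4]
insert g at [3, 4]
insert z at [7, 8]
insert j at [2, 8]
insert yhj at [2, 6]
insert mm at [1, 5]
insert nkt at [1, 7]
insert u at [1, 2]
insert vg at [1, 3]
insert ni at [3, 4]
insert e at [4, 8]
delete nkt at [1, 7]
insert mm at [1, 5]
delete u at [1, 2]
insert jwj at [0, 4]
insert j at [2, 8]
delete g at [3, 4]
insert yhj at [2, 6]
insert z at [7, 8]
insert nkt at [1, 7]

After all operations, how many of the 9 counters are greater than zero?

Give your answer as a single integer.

Answer: 9

Derivation:
Step 1: insert jwj at [0, 4] -> counters=[1,0,0,0,1,0,0,0,0]
Step 2: insert alc at [0, 4] -> counters=[2,0,0,0,2,0,0,0,0]
Step 3: insert g at [3, 4] -> counters=[2,0,0,1,3,0,0,0,0]
Step 4: insert z at [7, 8] -> counters=[2,0,0,1,3,0,0,1,1]
Step 5: insert j at [2, 8] -> counters=[2,0,1,1,3,0,0,1,2]
Step 6: insert yhj at [2, 6] -> counters=[2,0,2,1,3,0,1,1,2]
Step 7: insert mm at [1, 5] -> counters=[2,1,2,1,3,1,1,1,2]
Step 8: insert nkt at [1, 7] -> counters=[2,2,2,1,3,1,1,2,2]
Step 9: insert u at [1, 2] -> counters=[2,3,3,1,3,1,1,2,2]
Step 10: insert vg at [1, 3] -> counters=[2,4,3,2,3,1,1,2,2]
Step 11: insert ni at [3, 4] -> counters=[2,4,3,3,4,1,1,2,2]
Step 12: insert e at [4, 8] -> counters=[2,4,3,3,5,1,1,2,3]
Step 13: delete nkt at [1, 7] -> counters=[2,3,3,3,5,1,1,1,3]
Step 14: insert mm at [1, 5] -> counters=[2,4,3,3,5,2,1,1,3]
Step 15: delete u at [1, 2] -> counters=[2,3,2,3,5,2,1,1,3]
Step 16: insert jwj at [0, 4] -> counters=[3,3,2,3,6,2,1,1,3]
Step 17: insert j at [2, 8] -> counters=[3,3,3,3,6,2,1,1,4]
Step 18: delete g at [3, 4] -> counters=[3,3,3,2,5,2,1,1,4]
Step 19: insert yhj at [2, 6] -> counters=[3,3,4,2,5,2,2,1,4]
Step 20: insert z at [7, 8] -> counters=[3,3,4,2,5,2,2,2,5]
Step 21: insert nkt at [1, 7] -> counters=[3,4,4,2,5,2,2,3,5]
Final counters=[3,4,4,2,5,2,2,3,5] -> 9 nonzero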